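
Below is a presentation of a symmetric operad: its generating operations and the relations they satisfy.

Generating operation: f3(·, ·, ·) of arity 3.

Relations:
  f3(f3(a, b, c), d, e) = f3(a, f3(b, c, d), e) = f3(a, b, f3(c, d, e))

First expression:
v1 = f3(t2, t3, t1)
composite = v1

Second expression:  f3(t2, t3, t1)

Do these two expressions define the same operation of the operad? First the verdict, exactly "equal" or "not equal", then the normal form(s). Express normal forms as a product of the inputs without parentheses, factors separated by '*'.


equal; both compose to t2 * t3 * t1

Reducing the first expression gives t2 * t3 * t1
Reducing the second expression gives t2 * t3 * t1
Both agree, so they are equal.


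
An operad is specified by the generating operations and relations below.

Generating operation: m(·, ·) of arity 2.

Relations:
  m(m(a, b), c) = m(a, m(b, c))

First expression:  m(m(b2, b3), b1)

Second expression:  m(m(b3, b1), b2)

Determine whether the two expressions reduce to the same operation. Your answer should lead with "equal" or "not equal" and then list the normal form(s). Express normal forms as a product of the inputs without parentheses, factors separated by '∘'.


In normal form, the first expression is b2 ∘ b3 ∘ b1
In normal form, the second expression is b3 ∘ b1 ∘ b2
The normal forms differ: not equal.

not equal; first: b2 ∘ b3 ∘ b1; second: b3 ∘ b1 ∘ b2


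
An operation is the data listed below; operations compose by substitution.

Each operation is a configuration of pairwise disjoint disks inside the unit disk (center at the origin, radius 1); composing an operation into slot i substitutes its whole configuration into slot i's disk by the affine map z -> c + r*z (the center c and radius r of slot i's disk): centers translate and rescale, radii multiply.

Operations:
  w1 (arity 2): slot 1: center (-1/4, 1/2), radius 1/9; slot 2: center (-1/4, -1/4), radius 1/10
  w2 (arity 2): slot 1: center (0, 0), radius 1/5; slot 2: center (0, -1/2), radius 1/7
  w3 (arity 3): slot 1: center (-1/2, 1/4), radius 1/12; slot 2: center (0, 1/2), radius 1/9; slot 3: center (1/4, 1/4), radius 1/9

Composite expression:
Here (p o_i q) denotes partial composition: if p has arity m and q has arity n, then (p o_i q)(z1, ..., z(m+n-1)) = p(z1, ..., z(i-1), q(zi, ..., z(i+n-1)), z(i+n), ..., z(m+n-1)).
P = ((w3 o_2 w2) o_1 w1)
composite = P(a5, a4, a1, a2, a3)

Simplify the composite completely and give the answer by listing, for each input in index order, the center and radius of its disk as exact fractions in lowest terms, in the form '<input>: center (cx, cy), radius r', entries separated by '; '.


a1: center (0, 1/2), radius 1/45; a2: center (0, 4/9), radius 1/63; a3: center (1/4, 1/4), radius 1/9; a4: center (-25/48, 11/48), radius 1/120; a5: center (-25/48, 7/24), radius 1/108

Affine substitution under w3: radii multiply and a-centers shift.
input a5: composing its 2 substitution steps yields center (-25/48, 7/24), radius 1/108
input a4: composing its 2 substitution steps yields center (-25/48, 11/48), radius 1/120
input a1: composing its 2 substitution steps yields center (0, 1/2), radius 1/45
input a2: composing its 2 substitution steps yields center (0, 4/9), radius 1/63
input a3: composing its 1 substitution step yields center (1/4, 1/4), radius 1/9


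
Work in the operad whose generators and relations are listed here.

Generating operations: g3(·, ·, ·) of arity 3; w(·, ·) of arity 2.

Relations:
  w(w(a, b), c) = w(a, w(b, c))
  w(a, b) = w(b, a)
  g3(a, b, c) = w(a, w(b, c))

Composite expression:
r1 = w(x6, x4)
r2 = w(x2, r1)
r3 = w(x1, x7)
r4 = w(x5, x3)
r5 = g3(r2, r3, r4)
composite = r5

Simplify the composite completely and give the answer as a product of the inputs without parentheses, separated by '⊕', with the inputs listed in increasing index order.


x1 ⊕ x2 ⊕ x3 ⊕ x4 ⊕ x5 ⊕ x6 ⊕ x7

Key point: g3 commutes, so take the x-inputs in any fixed order.
w(x6, x4) flattens to x6 ⊕ x4
w(x2, w(x6, x4)) flattens to x2 ⊕ x6 ⊕ x4
w(x1, x7) flattens to x1 ⊕ x7
w(x5, x3) flattens to x5 ⊕ x3
g3(w(x2, w(x6, x4)), w(x1, x7), w(x5, x3)) flattens to x2 ⊕ x6 ⊕ x4 ⊕ x1 ⊕ x7 ⊕ x5 ⊕ x3
commutativity sorts the factors: x1 ⊕ x2 ⊕ x3 ⊕ x4 ⊕ x5 ⊕ x6 ⊕ x7


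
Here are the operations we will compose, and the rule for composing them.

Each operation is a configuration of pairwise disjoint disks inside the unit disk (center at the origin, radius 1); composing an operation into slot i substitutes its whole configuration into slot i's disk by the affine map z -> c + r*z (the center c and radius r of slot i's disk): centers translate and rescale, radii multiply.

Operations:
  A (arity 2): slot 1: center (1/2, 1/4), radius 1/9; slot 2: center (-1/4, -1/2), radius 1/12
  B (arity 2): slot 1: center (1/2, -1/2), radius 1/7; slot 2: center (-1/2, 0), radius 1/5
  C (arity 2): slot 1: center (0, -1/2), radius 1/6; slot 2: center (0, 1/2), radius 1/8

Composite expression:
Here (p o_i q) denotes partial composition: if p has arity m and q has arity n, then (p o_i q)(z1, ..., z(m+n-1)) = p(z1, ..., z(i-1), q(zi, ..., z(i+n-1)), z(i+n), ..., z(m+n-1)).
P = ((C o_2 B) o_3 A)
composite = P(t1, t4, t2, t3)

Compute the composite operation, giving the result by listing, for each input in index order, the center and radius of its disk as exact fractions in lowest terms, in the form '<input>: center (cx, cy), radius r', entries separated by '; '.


t1: center (0, -1/2), radius 1/6; t2: center (-1/20, 81/160), radius 1/360; t3: center (-11/160, 39/80), radius 1/480; t4: center (1/16, 7/16), radius 1/56

Below C, radii multiply path by path; the t-disk centers shift.
for t1, the 1-step affine chain lands on center (0, -1/2), radius 1/6
for t4, the 2-step affine chain lands on center (1/16, 7/16), radius 1/56
for t2, the 3-step affine chain lands on center (-1/20, 81/160), radius 1/360
for t3, the 3-step affine chain lands on center (-11/160, 39/80), radius 1/480


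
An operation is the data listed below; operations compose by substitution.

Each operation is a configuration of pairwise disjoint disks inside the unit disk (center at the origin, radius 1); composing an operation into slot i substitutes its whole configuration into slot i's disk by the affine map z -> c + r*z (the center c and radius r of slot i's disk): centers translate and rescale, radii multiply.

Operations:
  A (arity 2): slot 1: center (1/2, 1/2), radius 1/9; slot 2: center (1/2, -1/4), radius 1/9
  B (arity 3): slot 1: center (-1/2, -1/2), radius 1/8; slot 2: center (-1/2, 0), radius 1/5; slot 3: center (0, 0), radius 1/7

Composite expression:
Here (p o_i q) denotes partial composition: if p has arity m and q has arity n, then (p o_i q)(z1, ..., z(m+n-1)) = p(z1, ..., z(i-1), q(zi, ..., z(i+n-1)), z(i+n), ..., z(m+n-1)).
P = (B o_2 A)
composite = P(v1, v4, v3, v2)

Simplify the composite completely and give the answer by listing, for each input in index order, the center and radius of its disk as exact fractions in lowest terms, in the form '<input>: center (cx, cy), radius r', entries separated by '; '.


v1: center (-1/2, -1/2), radius 1/8; v2: center (0, 0), radius 1/7; v3: center (-2/5, -1/20), radius 1/45; v4: center (-2/5, 1/10), radius 1/45


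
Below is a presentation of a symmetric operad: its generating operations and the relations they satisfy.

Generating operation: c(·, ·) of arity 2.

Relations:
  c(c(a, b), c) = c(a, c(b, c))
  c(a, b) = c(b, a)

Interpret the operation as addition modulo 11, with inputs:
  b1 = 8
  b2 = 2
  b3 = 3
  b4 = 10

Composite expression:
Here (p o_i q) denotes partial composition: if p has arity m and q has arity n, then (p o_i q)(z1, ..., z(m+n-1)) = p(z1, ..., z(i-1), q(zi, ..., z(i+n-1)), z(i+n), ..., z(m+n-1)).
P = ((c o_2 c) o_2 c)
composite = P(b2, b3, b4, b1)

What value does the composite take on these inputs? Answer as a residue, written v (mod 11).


1 (mod 11)

c(b3, b4) = 2
c(c(b3, b4), b1) = 10
c(b2, c(c(b3, b4), b1)) = 1


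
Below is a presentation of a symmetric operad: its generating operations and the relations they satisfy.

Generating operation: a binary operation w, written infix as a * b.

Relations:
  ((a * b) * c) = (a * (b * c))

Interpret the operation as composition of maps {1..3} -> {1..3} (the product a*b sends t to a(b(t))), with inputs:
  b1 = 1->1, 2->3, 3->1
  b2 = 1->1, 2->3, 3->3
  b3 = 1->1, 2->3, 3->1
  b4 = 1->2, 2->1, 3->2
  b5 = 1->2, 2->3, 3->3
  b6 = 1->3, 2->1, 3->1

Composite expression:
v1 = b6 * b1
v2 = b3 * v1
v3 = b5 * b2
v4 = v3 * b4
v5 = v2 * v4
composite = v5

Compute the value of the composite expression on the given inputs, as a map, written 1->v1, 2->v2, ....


(b6 * b1) = 1->3, 2->1, 3->3
(b3 * (b6 * b1)) = 1->1, 2->1, 3->1
(b5 * b2) = 1->2, 2->3, 3->3
((b5 * b2) * b4) = 1->3, 2->2, 3->3
((b3 * (b6 * b1)) * ((b5 * b2) * b4)) = 1->1, 2->1, 3->1

1->1, 2->1, 3->1


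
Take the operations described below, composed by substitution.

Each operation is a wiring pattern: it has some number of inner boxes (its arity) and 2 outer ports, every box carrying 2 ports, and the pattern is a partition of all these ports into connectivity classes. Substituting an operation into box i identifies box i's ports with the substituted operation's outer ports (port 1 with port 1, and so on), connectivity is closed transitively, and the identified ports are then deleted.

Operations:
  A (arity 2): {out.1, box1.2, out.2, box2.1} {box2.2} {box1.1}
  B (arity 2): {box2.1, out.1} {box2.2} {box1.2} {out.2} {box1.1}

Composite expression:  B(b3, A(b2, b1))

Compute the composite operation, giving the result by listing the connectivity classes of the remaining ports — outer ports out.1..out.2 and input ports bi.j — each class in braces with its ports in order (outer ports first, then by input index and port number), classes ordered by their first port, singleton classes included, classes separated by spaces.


{out.1, b1.1, b2.2} {out.2} {b1.2} {b2.1} {b3.1} {b3.2}

After gluing at B, chains via deleted ports link the b-ports.
after A, the pattern on (b2, b1) reads {out.1, out.2, b1.1, b2.2} {b1.2} {b2.1} (out.j = its outer ports)
after B, the pattern on (b3, b2, b1) reads {out.1, b1.1, b2.2} {out.2} {b1.2} {b2.1} {b3.1} {b3.2} (out.j = its outer ports)


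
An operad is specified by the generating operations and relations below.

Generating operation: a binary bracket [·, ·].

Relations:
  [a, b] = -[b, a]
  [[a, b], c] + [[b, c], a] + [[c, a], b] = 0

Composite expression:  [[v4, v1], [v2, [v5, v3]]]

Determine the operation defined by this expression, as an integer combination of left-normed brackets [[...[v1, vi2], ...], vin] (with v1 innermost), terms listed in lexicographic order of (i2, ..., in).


[[[[v1, v4], v2], v3], v5] - [[[[v1, v4], v2], v5], v3] - [[[[v1, v4], v3], v5], v2] + [[[[v1, v4], v5], v3], v2]

In the tensor algebra, words opening v1 carry the v1-anchored form.
Composite bracket: [[v4, v1], [v2, [v5, v3]]]
Applying ab - ba throughout gives 16 signed words (2^4 = 16).
Words beginning with v1 determine it all:
  v1v4v2v3v5 (sign +1) contributes +[[[[v1, v4], v2], v3], v5]
  v1v4v2v5v3 (sign -1) contributes -[[[[v1, v4], v2], v5], v3]
  v1v4v3v5v2 (sign -1) contributes -[[[[v1, v4], v3], v5], v2]
  v1v4v5v3v2 (sign +1) contributes +[[[[v1, v4], v5], v3], v2]


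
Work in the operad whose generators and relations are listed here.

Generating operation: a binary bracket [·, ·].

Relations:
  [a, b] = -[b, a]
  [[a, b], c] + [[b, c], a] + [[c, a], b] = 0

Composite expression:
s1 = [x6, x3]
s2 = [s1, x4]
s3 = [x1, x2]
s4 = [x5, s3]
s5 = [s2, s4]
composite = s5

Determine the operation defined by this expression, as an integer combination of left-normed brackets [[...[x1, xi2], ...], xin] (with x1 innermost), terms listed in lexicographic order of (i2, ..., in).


-[[[[[x1, x2], x5], x3], x6], x4] + [[[[[x1, x2], x5], x4], x3], x6] - [[[[[x1, x2], x5], x4], x6], x3] + [[[[[x1, x2], x5], x6], x3], x4]

A multilinear Lie element is pinned by x1-initial words (x1 innermost).
Composite bracket: [[[x6, x3], x4], [x5, [x1, x2]]]
Full expansion: 32 signed words from ab - ba (2^5 = 32).
Keep just the words that open with x1:
  x1x2x5x3x6x4 appears with sign -1, giving the term -[[[[[x1, x2], x5], x3], x6], x4]
  x1x2x5x4x3x6 appears with sign +1, giving the term +[[[[[x1, x2], x5], x4], x3], x6]
  x1x2x5x4x6x3 appears with sign -1, giving the term -[[[[[x1, x2], x5], x4], x6], x3]
  x1x2x5x6x3x4 appears with sign +1, giving the term +[[[[[x1, x2], x5], x6], x3], x4]


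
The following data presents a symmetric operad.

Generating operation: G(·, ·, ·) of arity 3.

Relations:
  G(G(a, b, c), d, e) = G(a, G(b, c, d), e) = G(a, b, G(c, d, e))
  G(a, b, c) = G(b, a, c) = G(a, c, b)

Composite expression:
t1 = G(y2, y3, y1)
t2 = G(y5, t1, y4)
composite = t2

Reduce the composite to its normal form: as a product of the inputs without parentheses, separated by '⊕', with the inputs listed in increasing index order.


Key point: G commutes, so take the y-inputs in any fixed order.
G(y2, y3, y1) spells out as y2 ⊕ y3 ⊕ y1
G(y5, G(y2, y3, y1), y4) spells out as y5 ⊕ y2 ⊕ y3 ⊕ y1 ⊕ y4
rearranged into index order: y1 ⊕ y2 ⊕ y3 ⊕ y4 ⊕ y5

y1 ⊕ y2 ⊕ y3 ⊕ y4 ⊕ y5


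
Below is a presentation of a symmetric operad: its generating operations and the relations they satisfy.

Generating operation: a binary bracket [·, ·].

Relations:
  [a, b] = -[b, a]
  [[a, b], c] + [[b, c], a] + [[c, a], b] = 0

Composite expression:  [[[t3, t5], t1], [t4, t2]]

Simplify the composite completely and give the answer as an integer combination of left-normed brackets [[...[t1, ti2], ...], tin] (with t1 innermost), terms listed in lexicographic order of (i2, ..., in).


[[[[t1, t3], t5], t2], t4] - [[[[t1, t3], t5], t4], t2] - [[[[t1, t5], t3], t2], t4] + [[[[t1, t5], t3], t4], t2]

Skip Jacobi rewriting: expand, keep t1-initial words, read off terms.
Composite bracket: [[[t3, t5], t1], [t4, t2]]
The bracket unfolds into 16 signed words via [a, b] = ab - ba (2^4 = 16).
Collect the words opening with t1:
  word t1t3t5t2t4 has sign +1, contributing +[[[[t1, t3], t5], t2], t4]
  word t1t3t5t4t2 has sign -1, contributing -[[[[t1, t3], t5], t4], t2]
  word t1t5t3t2t4 has sign -1, contributing -[[[[t1, t5], t3], t2], t4]
  word t1t5t3t4t2 has sign +1, contributing +[[[[t1, t5], t3], t4], t2]


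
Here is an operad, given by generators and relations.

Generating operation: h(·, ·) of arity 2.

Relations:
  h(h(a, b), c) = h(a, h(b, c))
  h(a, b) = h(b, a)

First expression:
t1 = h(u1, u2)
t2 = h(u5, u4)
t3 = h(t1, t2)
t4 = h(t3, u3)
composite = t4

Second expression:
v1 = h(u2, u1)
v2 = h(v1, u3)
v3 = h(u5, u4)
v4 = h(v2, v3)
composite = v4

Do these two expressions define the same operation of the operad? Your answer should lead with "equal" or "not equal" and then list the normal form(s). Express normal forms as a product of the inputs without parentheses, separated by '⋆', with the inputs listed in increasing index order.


equal — both sides give u1 ⋆ u2 ⋆ u3 ⋆ u4 ⋆ u5

The first expression reduces to u1 ⋆ u2 ⋆ u3 ⋆ u4 ⋆ u5
The second expression reduces to u1 ⋆ u2 ⋆ u3 ⋆ u4 ⋆ u5
Same normal form: equal.


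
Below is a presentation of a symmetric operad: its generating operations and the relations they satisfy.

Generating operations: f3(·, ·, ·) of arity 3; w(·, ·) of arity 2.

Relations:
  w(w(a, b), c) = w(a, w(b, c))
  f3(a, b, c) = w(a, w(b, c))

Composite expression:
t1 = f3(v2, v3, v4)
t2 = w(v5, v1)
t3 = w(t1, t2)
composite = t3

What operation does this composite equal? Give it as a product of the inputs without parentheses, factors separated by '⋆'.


v2 ⋆ v3 ⋆ v4 ⋆ v5 ⋆ v1

Key point: w is associative — brackets drop, the v-order remains.
f3(v2, v3, v4) flattens to v2 ⋆ v3 ⋆ v4
w(v5, v1) flattens to v5 ⋆ v1
w(f3(v2, v3, v4), w(v5, v1)) flattens to v2 ⋆ v3 ⋆ v4 ⋆ v5 ⋆ v1


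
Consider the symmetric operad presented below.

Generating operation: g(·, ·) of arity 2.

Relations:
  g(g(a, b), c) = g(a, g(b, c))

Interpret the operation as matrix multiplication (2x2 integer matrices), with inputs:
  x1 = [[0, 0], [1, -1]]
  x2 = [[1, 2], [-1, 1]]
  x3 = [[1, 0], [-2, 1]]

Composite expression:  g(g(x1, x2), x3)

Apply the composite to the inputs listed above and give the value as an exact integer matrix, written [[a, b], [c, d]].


[[0, 0], [0, 1]]


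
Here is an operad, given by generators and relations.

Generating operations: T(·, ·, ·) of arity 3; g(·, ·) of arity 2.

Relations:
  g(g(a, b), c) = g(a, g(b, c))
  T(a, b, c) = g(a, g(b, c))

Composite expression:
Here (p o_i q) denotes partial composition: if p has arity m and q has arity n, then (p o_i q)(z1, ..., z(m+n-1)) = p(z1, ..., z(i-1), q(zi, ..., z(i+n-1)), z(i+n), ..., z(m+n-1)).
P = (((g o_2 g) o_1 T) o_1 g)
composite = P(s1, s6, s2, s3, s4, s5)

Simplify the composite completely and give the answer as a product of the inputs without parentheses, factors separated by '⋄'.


s1 ⋄ s6 ⋄ s2 ⋄ s3 ⋄ s4 ⋄ s5

Every regrouping of g is equal, so read the s-inputs in written order.
g(s1, s6) spells out as s1 ⋄ s6
T(g(s1, s6), s2, s3) spells out as s1 ⋄ s6 ⋄ s2 ⋄ s3
g(s4, s5) spells out as s4 ⋄ s5
g(T(g(s1, s6), s2, s3), g(s4, s5)) spells out as s1 ⋄ s6 ⋄ s2 ⋄ s3 ⋄ s4 ⋄ s5


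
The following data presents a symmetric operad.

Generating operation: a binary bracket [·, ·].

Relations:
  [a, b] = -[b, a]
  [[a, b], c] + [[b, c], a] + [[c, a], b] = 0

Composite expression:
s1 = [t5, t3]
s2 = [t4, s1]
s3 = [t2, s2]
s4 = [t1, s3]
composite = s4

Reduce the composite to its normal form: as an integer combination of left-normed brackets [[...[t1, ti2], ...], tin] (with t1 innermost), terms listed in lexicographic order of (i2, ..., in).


[[[[t1, t2], t3], t5], t4] - [[[[t1, t2], t4], t3], t5] + [[[[t1, t2], t4], t5], t3] - [[[[t1, t2], t5], t3], t4] - [[[[t1, t3], t5], t4], t2] + [[[[t1, t4], t3], t5], t2] - [[[[t1, t4], t5], t3], t2] + [[[[t1, t5], t3], t4], t2]

Left-normed coefficients sit on the t1-initial expansion words.
Composite bracket: [t1, [t2, [t4, [t5, t3]]]]
Each bracket splits as ab - ba, giving 16 signed words (2^4 = 16).
Words beginning with t1 determine it all:
  word t1t2t3t5t4 has sign +1, contributing +[[[[t1, t2], t3], t5], t4]
  word t1t2t4t3t5 has sign -1, contributing -[[[[t1, t2], t4], t3], t5]
  word t1t2t4t5t3 has sign +1, contributing +[[[[t1, t2], t4], t5], t3]
  word t1t2t5t3t4 has sign -1, contributing -[[[[t1, t2], t5], t3], t4]
  word t1t3t5t4t2 has sign -1, contributing -[[[[t1, t3], t5], t4], t2]
  word t1t4t3t5t2 has sign +1, contributing +[[[[t1, t4], t3], t5], t2]
  word t1t4t5t3t2 has sign -1, contributing -[[[[t1, t4], t5], t3], t2]
  word t1t5t3t4t2 has sign +1, contributing +[[[[t1, t5], t3], t4], t2]


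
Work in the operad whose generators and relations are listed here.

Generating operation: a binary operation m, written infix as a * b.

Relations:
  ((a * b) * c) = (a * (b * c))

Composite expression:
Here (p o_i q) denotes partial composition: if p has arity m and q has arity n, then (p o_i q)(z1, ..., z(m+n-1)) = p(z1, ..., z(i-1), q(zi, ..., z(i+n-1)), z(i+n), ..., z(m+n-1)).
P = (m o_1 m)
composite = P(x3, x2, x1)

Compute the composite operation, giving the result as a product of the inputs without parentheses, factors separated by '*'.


x3 * x2 * x1

Key point: m is associative — brackets drop, the x-order remains.
(x3 * x2) collapses to x3 * x2
((x3 * x2) * x1) collapses to x3 * x2 * x1


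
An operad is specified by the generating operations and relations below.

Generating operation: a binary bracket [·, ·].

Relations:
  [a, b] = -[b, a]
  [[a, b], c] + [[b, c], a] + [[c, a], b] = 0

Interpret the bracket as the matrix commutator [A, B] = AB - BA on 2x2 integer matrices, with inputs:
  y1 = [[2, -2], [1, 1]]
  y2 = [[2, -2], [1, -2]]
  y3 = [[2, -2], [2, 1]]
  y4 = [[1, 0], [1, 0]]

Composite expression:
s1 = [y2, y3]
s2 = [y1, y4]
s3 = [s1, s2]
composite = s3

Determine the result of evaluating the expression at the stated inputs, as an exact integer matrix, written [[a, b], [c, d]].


[[14, -32], [28, -14]]

[y2, y3] = [[-2, -6], [-7, 2]]
[y1, y4] = [[-2, 2], [0, 2]]
[[y2, y3], [y1, y4]] = [[14, -32], [28, -14]]


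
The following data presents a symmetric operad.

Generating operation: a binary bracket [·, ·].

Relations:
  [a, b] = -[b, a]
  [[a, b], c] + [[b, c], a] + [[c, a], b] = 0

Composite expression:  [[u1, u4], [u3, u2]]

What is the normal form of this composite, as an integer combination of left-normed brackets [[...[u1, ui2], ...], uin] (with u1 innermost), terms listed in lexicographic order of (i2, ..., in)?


-[[[u1, u4], u2], u3] + [[[u1, u4], u3], u2]

In the tensor algebra, words opening u1 carry the u1-anchored form.
Composite bracket: [[u1, u4], [u3, u2]]
Under [a, b] = ab - ba we get 8 signed associative words (2^3 = 8).
Only words starting with u1 matter:
  the word u1u4u2u3 carries sign -1 and contributes -[[[u1, u4], u2], u3]
  the word u1u4u3u2 carries sign +1 and contributes +[[[u1, u4], u3], u2]


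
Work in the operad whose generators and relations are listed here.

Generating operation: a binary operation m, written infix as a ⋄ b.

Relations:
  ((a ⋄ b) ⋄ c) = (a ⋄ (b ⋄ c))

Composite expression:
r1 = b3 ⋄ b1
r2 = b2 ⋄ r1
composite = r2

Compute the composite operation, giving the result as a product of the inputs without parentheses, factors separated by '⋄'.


b2 ⋄ b3 ⋄ b1


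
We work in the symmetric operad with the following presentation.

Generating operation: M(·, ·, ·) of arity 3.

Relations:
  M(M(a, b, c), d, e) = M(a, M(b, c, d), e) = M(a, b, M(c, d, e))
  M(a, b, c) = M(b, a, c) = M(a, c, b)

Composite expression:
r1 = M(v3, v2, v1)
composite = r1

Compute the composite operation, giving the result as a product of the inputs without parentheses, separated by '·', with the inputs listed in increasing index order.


v1 · v2 · v3

Reordering under M is free, so list the v-inputs canonically.
M(v3, v2, v1) unparenthesizes to v3 · v2 · v1
commutativity sorts the factors: v1 · v2 · v3


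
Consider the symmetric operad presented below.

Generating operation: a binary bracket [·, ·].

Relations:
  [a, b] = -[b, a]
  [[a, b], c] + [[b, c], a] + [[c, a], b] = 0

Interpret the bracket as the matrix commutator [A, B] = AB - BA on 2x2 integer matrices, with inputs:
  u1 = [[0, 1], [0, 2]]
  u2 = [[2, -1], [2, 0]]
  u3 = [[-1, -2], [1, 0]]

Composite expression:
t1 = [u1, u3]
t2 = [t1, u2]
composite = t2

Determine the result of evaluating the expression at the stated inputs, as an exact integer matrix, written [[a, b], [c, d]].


[[12, -12], [0, -12]]

[u1, u3] = [[1, 5], [2, -1]]
[[u1, u3], u2] = [[12, -12], [0, -12]]


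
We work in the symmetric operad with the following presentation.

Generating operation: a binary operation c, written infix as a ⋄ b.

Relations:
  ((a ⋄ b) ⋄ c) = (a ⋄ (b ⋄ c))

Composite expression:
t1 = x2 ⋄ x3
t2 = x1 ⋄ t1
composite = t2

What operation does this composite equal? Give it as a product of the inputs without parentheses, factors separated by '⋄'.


x1 ⋄ x2 ⋄ x3


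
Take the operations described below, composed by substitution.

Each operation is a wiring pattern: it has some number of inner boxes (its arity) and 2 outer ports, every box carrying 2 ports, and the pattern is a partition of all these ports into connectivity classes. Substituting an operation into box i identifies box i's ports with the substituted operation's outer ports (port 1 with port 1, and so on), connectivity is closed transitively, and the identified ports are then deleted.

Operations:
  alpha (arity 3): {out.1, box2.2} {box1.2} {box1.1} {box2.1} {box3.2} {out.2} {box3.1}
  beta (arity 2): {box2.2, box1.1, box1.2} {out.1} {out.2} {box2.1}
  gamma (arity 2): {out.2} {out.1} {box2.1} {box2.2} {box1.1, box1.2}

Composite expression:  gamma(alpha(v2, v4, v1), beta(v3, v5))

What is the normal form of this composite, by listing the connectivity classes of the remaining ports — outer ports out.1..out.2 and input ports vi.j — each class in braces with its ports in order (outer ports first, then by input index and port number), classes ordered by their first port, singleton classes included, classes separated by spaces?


{out.1} {out.2} {v1.1} {v1.2} {v2.1} {v2.2} {v3.1, v3.2, v5.2} {v4.1} {v4.2} {v5.1}

Two ports join when wires chain via gamma-identified ports.
after alpha, the pattern on (v2, v4, v1) reads {out.1, v4.2} {out.2} {v1.1} {v1.2} {v2.1} {v2.2} {v4.1} (out.j = its outer ports)
after beta, the pattern on (v3, v5) reads {out.1} {out.2} {v3.1, v3.2, v5.2} {v5.1} (out.j = its outer ports)
after gamma, the pattern on (v2, v4, v1, v3, v5) reads {out.1} {out.2} {v1.1} {v1.2} {v2.1} {v2.2} {v3.1, v3.2, v5.2} {v4.1} {v4.2} {v5.1} (out.j = its outer ports)


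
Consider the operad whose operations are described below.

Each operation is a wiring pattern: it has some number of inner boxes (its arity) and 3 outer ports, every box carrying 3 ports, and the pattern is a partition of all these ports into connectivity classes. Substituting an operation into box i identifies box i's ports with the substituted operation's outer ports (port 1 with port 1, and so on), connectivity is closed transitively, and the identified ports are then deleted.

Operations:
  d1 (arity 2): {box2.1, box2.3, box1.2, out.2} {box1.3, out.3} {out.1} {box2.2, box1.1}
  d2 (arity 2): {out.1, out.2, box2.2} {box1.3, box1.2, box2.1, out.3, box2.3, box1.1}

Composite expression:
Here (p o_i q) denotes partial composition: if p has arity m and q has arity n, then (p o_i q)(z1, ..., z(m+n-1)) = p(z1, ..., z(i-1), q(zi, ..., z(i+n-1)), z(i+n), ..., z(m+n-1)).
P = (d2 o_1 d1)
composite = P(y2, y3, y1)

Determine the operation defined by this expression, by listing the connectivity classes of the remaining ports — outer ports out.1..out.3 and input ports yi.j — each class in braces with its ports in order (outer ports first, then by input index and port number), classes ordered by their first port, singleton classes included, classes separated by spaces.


{out.1, out.2, y1.2} {out.3, y1.1, y1.3, y2.2, y2.3, y3.1, y3.3} {y2.1, y3.2}

Reachability decides: close wires over d2-identified ports.
through d1, on inputs (y2, y3): {out.1} {out.2, y2.2, y3.1, y3.3} {out.3, y2.3} {y2.1, y3.2} (out.j = stage outer ports)
through d2, on inputs (y2, y3, y1): {out.1, out.2, y1.2} {out.3, y1.1, y1.3, y2.2, y2.3, y3.1, y3.3} {y2.1, y3.2} (out.j = stage outer ports)


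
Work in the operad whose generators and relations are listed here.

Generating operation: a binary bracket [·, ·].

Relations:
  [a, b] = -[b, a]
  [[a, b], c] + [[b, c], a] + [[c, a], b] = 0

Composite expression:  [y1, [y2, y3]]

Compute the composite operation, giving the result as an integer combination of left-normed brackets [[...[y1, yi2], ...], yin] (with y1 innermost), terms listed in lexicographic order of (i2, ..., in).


Skip Jacobi rewriting: expand, keep y1-initial words, read off terms.
Composite bracket: [y1, [y2, y3]]
Full expansion: 4 signed words from ab - ba (2^2 = 4).
The y1-initial words carry the normal form:
  sign of y1y2y3 is +1, so it contributes +[[y1, y2], y3]
  sign of y1y3y2 is -1, so it contributes -[[y1, y3], y2]

[[y1, y2], y3] - [[y1, y3], y2]


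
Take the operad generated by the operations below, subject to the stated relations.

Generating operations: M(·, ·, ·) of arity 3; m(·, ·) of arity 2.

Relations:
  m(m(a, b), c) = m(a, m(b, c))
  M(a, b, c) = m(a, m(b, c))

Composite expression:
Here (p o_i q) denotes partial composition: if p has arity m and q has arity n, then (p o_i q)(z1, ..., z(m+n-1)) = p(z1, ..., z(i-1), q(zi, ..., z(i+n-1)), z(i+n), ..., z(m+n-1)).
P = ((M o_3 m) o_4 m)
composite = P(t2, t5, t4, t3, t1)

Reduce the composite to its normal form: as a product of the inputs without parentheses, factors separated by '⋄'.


t2 ⋄ t5 ⋄ t4 ⋄ t3 ⋄ t1

The M-tree's shape is irrelevant; the t-reading-order decides.
m(t3, t1) unparenthesizes to t3 ⋄ t1
m(t4, m(t3, t1)) unparenthesizes to t4 ⋄ t3 ⋄ t1
M(t2, t5, m(t4, m(t3, t1))) unparenthesizes to t2 ⋄ t5 ⋄ t4 ⋄ t3 ⋄ t1


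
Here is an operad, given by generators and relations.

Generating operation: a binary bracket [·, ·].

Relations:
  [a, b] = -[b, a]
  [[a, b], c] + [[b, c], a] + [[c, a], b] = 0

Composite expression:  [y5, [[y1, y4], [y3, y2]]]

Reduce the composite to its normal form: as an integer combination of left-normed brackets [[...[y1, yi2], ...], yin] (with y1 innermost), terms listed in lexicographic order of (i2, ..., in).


Left-normed coefficients sit on the y1-initial expansion words.
Composite bracket: [y5, [[y1, y4], [y3, y2]]]
Full expansion: 16 signed words from ab - ba (2^4 = 16).
Collect the words opening with y1:
  word y1y4y2y3y5 has sign +1, contributing +[[[[y1, y4], y2], y3], y5]
  word y1y4y3y2y5 has sign -1, contributing -[[[[y1, y4], y3], y2], y5]

[[[[y1, y4], y2], y3], y5] - [[[[y1, y4], y3], y2], y5]


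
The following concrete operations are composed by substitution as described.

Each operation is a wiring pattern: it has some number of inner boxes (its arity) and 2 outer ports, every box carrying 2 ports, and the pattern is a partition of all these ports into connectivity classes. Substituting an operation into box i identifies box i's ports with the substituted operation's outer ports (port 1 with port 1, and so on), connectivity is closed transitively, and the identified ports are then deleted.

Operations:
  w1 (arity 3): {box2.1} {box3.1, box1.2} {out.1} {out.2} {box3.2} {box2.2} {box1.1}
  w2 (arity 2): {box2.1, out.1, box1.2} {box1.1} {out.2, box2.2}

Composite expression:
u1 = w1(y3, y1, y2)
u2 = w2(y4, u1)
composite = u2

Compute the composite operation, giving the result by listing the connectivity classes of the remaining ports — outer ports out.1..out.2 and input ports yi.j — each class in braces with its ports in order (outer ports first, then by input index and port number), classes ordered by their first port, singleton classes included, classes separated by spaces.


{out.1, y4.2} {out.2} {y1.1} {y1.2} {y2.1, y3.2} {y2.2} {y3.1} {y4.1}

Connectivity passes through glued w2-boundaries; trace each wire chain.
w1 over (y3, y1, y2) gives {out.1} {out.2} {y1.1} {y1.2} {y2.1, y3.2} {y2.2} {y3.1}, out.j being that stage's outer ports
w2 over (y4, y3, y1, y2) gives {out.1, y4.2} {out.2} {y1.1} {y1.2} {y2.1, y3.2} {y2.2} {y3.1} {y4.1}, out.j being that stage's outer ports


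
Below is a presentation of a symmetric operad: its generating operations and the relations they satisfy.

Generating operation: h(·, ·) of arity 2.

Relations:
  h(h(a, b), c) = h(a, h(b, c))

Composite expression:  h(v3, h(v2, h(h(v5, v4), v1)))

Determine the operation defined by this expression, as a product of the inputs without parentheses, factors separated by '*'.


v3 * v2 * v5 * v4 * v1

Associativity of h dissolves the nesting; only the v-input order survives.
h(v5, v4) spells out as v5 * v4
h(h(v5, v4), v1) spells out as v5 * v4 * v1
h(v2, h(h(v5, v4), v1)) spells out as v2 * v5 * v4 * v1
h(v3, h(v2, h(h(v5, v4), v1))) spells out as v3 * v2 * v5 * v4 * v1


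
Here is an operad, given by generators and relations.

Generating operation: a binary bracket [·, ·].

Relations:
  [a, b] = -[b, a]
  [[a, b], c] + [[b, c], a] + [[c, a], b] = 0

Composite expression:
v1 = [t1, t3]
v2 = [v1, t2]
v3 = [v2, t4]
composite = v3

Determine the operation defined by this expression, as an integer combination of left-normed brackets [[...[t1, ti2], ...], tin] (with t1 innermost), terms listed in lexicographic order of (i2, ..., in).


Antisymmetry and Jacobi reduce to t1-anchored left-normed brackets.
Composite bracket: [[[t1, t3], t2], t4]
Full expansion: 8 signed words from ab - ba (2^3 = 8).
Only words starting with t1 matter:
  the word t1t3t2t4 carries sign +1 and contributes +[[[t1, t3], t2], t4]

[[[t1, t3], t2], t4]


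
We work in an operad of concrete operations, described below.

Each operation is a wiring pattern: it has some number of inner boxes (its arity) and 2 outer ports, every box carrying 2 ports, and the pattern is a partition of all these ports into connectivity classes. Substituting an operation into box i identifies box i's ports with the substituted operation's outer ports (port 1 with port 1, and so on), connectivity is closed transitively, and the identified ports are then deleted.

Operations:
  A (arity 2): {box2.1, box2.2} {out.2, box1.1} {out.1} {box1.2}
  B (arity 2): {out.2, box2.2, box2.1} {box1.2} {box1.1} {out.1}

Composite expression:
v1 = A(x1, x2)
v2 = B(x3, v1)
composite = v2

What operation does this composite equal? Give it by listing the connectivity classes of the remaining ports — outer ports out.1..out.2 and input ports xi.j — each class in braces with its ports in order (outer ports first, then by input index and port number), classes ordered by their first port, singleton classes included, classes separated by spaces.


{out.1} {out.2, x1.1} {x1.2} {x2.1, x2.2} {x3.1} {x3.2}

Reachability decides: close wires over B-identified ports.
stage A: inputs (x1, x2), connectivity {out.1} {out.2, x1.1} {x1.2} {x2.1, x2.2}, out.j its boundary
stage B: inputs (x3, x1, x2), connectivity {out.1} {out.2, x1.1} {x1.2} {x2.1, x2.2} {x3.1} {x3.2}, out.j its boundary


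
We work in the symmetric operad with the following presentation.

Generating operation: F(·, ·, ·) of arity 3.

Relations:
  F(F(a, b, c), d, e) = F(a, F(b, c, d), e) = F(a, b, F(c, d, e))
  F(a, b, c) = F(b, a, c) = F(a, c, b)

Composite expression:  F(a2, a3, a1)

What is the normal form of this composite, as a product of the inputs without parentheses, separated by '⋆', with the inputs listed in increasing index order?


a1 ⋆ a2 ⋆ a3

Reordering under F is free, so list the a-inputs canonically.
F(a2, a3, a1) reduces to a2 ⋆ a3 ⋆ a1
the factors in increasing index order: a1 ⋆ a2 ⋆ a3


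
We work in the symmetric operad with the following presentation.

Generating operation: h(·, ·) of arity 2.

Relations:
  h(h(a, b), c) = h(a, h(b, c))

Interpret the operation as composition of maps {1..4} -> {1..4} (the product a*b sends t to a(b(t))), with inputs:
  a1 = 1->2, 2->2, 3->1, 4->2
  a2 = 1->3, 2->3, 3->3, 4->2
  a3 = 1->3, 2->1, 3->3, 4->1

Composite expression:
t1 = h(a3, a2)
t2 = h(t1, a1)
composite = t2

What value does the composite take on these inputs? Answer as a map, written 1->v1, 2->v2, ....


1->3, 2->3, 3->3, 4->3

h(a3, a2) = 1->3, 2->3, 3->3, 4->1
h(h(a3, a2), a1) = 1->3, 2->3, 3->3, 4->3


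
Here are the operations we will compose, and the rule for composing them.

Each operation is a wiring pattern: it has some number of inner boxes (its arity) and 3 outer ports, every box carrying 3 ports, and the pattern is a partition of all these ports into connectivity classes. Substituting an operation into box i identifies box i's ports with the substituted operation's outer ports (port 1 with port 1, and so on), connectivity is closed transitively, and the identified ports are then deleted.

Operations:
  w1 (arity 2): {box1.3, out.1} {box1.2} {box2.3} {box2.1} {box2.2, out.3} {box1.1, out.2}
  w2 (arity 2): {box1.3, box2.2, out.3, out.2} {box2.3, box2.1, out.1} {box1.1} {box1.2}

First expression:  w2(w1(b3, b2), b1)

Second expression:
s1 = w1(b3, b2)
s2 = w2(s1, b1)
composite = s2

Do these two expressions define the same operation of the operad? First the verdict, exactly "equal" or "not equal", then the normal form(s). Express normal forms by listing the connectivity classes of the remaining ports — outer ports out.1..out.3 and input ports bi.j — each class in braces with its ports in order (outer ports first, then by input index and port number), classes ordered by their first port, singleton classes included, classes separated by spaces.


equal; the common form is {out.1, b1.1, b1.3} {out.2, out.3, b1.2, b2.2} {b2.1} {b2.3} {b3.1} {b3.2} {b3.3}


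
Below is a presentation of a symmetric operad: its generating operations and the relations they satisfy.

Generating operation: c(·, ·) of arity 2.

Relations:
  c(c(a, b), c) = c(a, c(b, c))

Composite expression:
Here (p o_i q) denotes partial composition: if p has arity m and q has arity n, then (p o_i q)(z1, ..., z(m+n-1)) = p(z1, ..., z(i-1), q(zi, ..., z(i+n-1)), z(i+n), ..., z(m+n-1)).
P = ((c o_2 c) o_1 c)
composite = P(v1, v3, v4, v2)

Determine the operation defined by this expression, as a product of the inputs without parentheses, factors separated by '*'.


v1 * v3 * v4 * v2

Key point: c is associative — brackets drop, the v-order remains.
c(v1, v3) collapses to v1 * v3
c(v4, v2) collapses to v4 * v2
c(c(v1, v3), c(v4, v2)) collapses to v1 * v3 * v4 * v2


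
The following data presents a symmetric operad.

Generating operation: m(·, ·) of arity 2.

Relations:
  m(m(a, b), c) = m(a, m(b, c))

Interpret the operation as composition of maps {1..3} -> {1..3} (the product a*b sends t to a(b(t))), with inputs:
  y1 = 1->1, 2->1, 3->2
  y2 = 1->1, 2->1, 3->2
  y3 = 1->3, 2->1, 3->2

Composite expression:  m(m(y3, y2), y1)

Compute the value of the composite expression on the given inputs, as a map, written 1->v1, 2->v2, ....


1->3, 2->3, 3->3


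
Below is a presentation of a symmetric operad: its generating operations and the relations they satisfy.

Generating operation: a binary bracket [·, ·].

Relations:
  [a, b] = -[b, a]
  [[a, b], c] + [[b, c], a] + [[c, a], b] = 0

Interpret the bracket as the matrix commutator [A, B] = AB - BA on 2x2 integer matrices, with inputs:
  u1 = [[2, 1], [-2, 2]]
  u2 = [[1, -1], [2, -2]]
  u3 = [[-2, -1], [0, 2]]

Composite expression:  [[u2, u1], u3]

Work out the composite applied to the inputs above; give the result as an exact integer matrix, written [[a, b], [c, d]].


[[6, 12], [-24, -6]]

[u2, u1] = [[0, 3], [6, 0]]
[[u2, u1], u3] = [[6, 12], [-24, -6]]


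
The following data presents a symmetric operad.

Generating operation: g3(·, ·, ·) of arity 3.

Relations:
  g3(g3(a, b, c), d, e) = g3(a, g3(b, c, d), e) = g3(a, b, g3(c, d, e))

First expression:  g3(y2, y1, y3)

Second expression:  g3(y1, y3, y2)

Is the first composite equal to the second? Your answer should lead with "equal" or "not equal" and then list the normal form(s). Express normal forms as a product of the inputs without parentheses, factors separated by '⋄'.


not equal — first y2 ⋄ y1 ⋄ y3, second y1 ⋄ y3 ⋄ y2

The first composite normalizes to y2 ⋄ y1 ⋄ y3
The second composite normalizes to y1 ⋄ y3 ⋄ y2
Distinct normal forms: not equal.


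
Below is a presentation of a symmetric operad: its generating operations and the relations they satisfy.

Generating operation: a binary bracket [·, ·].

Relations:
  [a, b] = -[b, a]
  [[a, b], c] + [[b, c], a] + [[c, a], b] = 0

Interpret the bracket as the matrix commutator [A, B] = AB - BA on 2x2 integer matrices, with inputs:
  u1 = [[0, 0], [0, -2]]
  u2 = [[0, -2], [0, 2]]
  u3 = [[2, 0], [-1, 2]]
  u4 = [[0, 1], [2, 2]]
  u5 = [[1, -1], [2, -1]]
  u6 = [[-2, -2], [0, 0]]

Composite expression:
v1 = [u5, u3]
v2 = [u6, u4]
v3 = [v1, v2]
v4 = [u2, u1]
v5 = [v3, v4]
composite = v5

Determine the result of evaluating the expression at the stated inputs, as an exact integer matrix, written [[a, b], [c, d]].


[[96, 96], [0, -96]]


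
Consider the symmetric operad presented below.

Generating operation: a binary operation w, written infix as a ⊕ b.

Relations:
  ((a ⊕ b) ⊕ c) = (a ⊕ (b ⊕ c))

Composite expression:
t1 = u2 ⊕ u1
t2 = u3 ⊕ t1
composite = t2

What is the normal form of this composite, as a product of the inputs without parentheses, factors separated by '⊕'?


All parenthesizations of w agree; list the u-inputs left to right.
(u2 ⊕ u1) flattens to u2 ⊕ u1
(u3 ⊕ (u2 ⊕ u1)) flattens to u3 ⊕ u2 ⊕ u1

u3 ⊕ u2 ⊕ u1


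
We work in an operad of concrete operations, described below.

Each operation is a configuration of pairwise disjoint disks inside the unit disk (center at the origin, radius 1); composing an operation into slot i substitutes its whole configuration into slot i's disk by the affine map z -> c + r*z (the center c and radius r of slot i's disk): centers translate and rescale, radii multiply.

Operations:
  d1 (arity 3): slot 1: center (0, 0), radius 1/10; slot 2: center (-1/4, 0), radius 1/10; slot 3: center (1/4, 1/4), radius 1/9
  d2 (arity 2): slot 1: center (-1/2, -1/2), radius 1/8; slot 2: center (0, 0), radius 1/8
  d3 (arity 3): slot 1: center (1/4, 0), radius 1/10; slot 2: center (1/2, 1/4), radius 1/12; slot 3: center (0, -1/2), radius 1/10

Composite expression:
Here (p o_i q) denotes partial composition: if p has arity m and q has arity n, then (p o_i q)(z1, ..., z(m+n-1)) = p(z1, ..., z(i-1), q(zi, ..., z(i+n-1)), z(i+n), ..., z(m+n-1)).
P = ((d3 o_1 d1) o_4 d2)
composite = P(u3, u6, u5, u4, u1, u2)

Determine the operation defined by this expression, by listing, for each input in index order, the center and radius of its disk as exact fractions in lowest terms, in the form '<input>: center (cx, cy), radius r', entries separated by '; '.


u1: center (1/2, 1/4), radius 1/96; u2: center (0, -1/2), radius 1/10; u3: center (1/4, 0), radius 1/100; u4: center (11/24, 5/24), radius 1/96; u5: center (11/40, 1/40), radius 1/90; u6: center (9/40, 0), radius 1/100

Follow each u-input down from d3: c' goes to c + r*c', radius to r*r'.
input u3: applying the 2 nested substitutions gives center (1/4, 0), radius 1/100
input u6: applying the 2 nested substitutions gives center (9/40, 0), radius 1/100
input u5: applying the 2 nested substitutions gives center (11/40, 1/40), radius 1/90
input u4: applying the 2 nested substitutions gives center (11/24, 5/24), radius 1/96
input u1: applying the 2 nested substitutions gives center (1/2, 1/4), radius 1/96
input u2: applying the 1 nested substitution gives center (0, -1/2), radius 1/10
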